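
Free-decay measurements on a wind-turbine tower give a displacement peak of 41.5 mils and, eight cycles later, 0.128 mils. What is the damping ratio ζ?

0.114

Logarithmic decrement δ = (1/n)·ln(x₀/x_n) = (1/8)·ln(41.5/0.128) = (1/8)·ln(324.2) = 0.7227.
ζ = δ/√(4π² + δ²) = 0.7227/√(39.48 + 0.522) = 0.7227/6.325 = 0.1143.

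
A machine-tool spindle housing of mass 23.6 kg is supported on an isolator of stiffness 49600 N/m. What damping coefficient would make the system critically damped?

2160 N·s/m

c_c = 2√(k·m) = 2√(49600 × 23.6) = 2 × 1082 = 2164 N·s/m.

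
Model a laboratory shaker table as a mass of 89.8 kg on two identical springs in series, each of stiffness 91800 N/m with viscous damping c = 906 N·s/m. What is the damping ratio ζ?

Series springs: 1/k_eq = 2/91800, so k_eq = 91800/2 = 45900 N/m.
ω_n = √(k_eq/m) = √(45900/89.8) = 22.61 rad/s.
Critical damping c_c = 2√(k_eq·m) = 2√(45900 × 89.8) = 4060 N·s/m, so ζ = c/c_c = 906/4060 = 0.2231.

0.223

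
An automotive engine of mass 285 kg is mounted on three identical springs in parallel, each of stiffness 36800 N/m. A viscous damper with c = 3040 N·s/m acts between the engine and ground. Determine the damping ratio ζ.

0.271

Parallel springs add: k_eq = 3 × 36800 = 110400 N/m.
ω_n = √(k_eq/m) = √(110400/285) = 19.68 rad/s.
Critical damping c_c = 2√(k_eq·m) = 2√(110400 × 285) = 11220 N·s/m, so ζ = c/c_c = 3040/11220 = 0.2710.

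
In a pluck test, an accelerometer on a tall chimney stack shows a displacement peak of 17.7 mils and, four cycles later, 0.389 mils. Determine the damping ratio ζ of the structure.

0.150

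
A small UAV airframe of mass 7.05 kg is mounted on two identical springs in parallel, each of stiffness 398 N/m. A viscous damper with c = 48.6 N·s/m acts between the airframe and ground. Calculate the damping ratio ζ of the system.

Parallel springs add: k_eq = 2 × 398 = 796.0 N/m.
ω_n = √(k_eq/m) = √(796.0/7.05) = 10.63 rad/s.
Critical damping c_c = 2√(k_eq·m) = 2√(796.0 × 7.05) = 149.8 N·s/m, so ζ = c/c_c = 48.6/149.8 = 0.3244.

0.324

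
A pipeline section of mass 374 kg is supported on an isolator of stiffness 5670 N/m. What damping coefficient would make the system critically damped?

2910 N·s/m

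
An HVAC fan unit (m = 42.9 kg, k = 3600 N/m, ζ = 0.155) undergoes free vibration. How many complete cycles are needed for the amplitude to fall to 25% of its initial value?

Logarithmic decrement δ = 2πζ/√(1 − ζ²) = 2π × 0.1550/√(1 − 0.0240) = 0.9858.
x_n/x₀ = e^(−nδ) ≤ 0.25; take ln: n ≥ ln(1/0.25)/δ = 1.386/0.9858 = 1.406.
So 2 complete cycles are required.

2 cycles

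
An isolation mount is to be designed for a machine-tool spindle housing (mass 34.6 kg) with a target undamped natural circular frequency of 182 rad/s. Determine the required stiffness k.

k = m·ω_n² = 34.6 × 182.0² = 34.6 × 33120 = 1146000 N/m.

1150000 N/m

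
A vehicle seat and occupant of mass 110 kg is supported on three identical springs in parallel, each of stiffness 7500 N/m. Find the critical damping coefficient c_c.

3150 N·s/m

Parallel springs add: k_eq = 3 × 7500 = 22500 N/m.
c_c = 2√(k_eq·m) = 2√(22500 × 110) = 2 × 1573 = 3146 N·s/m.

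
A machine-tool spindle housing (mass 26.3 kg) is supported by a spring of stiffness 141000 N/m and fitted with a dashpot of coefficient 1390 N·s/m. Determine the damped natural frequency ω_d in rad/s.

68.3 rad/s

ω_n = √(k/m) = √(141000/26.3) = 73.22 rad/s.
Critical damping c_c = 2√(k·m) = 2√(141000 × 26.3) = 3851 N·s/m, so ζ = c/c_c = 1390/3851 = 0.3609.
ω_d = ω_n√(1 − ζ²) = 73.22 × √(1 − 0.130) = 68.29 rad/s.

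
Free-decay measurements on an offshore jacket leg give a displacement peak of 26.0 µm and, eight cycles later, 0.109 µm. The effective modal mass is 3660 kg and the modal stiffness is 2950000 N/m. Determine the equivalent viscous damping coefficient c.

22500 N·s/m

Logarithmic decrement δ = (1/n)·ln(x₀/x_n) = (1/8)·ln(26.0/0.109) = (1/8)·ln(238.5) = 0.6843.
ζ = δ/√(4π² + δ²) = 0.6843/√(39.48 + 0.468) = 0.6843/6.320 = 0.1083.
c = ζ · 2√(km) = 0.1083 × 2√(2950000 × 3660) = 0.1083 × 207800 = 22500 N·s/m.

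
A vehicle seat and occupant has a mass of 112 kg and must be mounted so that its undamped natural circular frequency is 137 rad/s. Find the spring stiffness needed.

k = m·ω_n² = 112 × 137.0² = 112 × 18770 = 2102000 N/m.

2100000 N/m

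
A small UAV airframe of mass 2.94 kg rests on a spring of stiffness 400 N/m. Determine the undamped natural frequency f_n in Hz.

1.86 Hz

ω_n = √(k/m) = √(400.0/2.94) = √136.1 = 11.66 rad/s.
f_n = ω_n/(2π) = 11.66/6.283 = 1.856 Hz.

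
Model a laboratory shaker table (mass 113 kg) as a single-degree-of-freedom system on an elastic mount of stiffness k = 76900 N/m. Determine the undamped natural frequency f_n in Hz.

4.15 Hz

ω_n = √(k/m) = √(76900/113) = √680.5 = 26.09 rad/s.
f_n = ω_n/(2π) = 26.09/6.283 = 4.152 Hz.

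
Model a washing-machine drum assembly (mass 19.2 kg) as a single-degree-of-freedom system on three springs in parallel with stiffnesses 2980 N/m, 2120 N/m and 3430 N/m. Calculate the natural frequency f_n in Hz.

3.35 Hz

Parallel springs add: k_eq = 2980 + 2120 + 3430 = 8530 N/m.
ω_n = √(k_eq/m) = √(8530/19.2) = √444.3 = 21.08 rad/s.
f_n = ω_n/(2π) = 21.08/6.283 = 3.355 Hz.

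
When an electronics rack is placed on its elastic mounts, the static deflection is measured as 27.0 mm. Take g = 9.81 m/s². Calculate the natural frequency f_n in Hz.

3.03 Hz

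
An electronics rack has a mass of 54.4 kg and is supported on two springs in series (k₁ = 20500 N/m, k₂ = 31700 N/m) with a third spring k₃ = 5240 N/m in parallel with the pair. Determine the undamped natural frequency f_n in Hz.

Series pair: k_s = k₁k₂/(k₁+k₂) = (20500)(31700)/(20500 + 31700) = 12450 N/m. In parallel with k₃: k_eq = 12450 + 5240 = 17690 N/m.
ω_n = √(k_eq/m) = √(17690/54.4) = √325.2 = 18.03 rad/s.
f_n = ω_n/(2π) = 18.03/6.283 = 2.870 Hz.

2.87 Hz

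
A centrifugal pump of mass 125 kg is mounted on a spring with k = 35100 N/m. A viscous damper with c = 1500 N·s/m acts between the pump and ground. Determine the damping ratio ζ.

ω_n = √(k/m) = √(35100/125) = 16.76 rad/s.
Critical damping c_c = 2√(k·m) = 2√(35100 × 125) = 4189 N·s/m, so ζ = c/c_c = 1500/4189 = 0.3581.

0.358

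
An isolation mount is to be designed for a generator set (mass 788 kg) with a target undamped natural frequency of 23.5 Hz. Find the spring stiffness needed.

ω_n = 2πf_n = 2π × 23.5 = 147.7 rad/s.
k = m·ω_n² = 788 × 147.7² = 788 × 21800 = 17180000 N/m.

17200000 N/m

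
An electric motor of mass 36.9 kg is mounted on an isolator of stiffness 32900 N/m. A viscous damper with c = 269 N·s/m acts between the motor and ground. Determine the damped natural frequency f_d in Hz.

ω_n = √(k/m) = √(32900/36.9) = 29.86 rad/s.
Critical damping c_c = 2√(k·m) = 2√(32900 × 36.9) = 2204 N·s/m, so ζ = c/c_c = 269/2204 = 0.1221.
ω_d = ω_n√(1 − ζ²) = 29.86 × √(1 − 0.0149) = 29.64 rad/s.
f_d = ω_d/(2π) = 4.717 Hz.

4.72 Hz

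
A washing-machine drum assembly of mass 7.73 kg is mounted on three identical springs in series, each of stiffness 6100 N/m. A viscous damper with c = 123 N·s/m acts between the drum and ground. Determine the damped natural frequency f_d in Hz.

Series springs: 1/k_eq = 3/6100, so k_eq = 6100/3 = 2033 N/m.
ω_n = √(k_eq/m) = √(2033/7.73) = 16.22 rad/s.
Critical damping c_c = 2√(k_eq·m) = 2√(2033 × 7.73) = 250.7 N·s/m, so ζ = c/c_c = 123/250.7 = 0.4905.
ω_d = ω_n√(1 − ζ²) = 16.22 × √(1 − 0.241) = 14.13 rad/s.
f_d = ω_d/(2π) = 2.249 Hz.

2.25 Hz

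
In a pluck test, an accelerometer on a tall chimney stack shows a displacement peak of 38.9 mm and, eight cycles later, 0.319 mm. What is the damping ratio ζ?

0.0951

Logarithmic decrement δ = (1/n)·ln(x₀/x_n) = (1/8)·ln(38.9/0.319) = (1/8)·ln(121.9) = 0.6004.
ζ = δ/√(4π² + δ²) = 0.6004/√(39.48 + 0.361) = 0.6004/6.312 = 0.09513.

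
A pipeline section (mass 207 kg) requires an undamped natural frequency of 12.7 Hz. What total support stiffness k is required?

1320000 N/m

ω_n = 2πf_n = 2π × 12.7 = 79.80 rad/s.
k = m·ω_n² = 207 × 79.80² = 207 × 6367 = 1318000 N/m.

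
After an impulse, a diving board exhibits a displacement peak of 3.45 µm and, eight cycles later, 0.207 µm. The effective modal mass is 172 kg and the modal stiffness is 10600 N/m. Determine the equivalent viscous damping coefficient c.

151 N·s/m

Logarithmic decrement δ = (1/n)·ln(x₀/x_n) = (1/8)·ln(3.45/0.207) = (1/8)·ln(16.67) = 0.3517.
ζ = δ/√(4π² + δ²) = 0.3517/√(39.48 + 0.124) = 0.3517/6.293 = 0.05588.
c = ζ · 2√(km) = 0.05588 × 2√(10600 × 172) = 0.05588 × 2701 = 150.9 N·s/m.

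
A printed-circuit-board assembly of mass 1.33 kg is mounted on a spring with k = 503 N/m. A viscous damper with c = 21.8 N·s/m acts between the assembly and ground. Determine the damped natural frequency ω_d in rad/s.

ω_n = √(k/m) = √(503.0/1.33) = 19.45 rad/s.
Critical damping c_c = 2√(k·m) = 2√(503.0 × 1.33) = 51.73 N·s/m, so ζ = c/c_c = 21.8/51.73 = 0.4214.
ω_d = ω_n√(1 − ζ²) = 19.45 × √(1 − 0.178) = 17.64 rad/s.

17.6 rad/s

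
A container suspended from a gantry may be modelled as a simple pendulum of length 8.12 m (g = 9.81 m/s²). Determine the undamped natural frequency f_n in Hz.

For a simple pendulum ω_n = √(g/L) = √(9.81/8.12) = √1.208 = 1.099 rad/s.
f_n = ω_n/(2π) = 1.099/6.283 = 0.1749 Hz.

0.175 Hz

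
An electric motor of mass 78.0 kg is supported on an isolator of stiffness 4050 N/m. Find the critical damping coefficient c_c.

1120 N·s/m

c_c = 2√(k·m) = 2√(4050 × 78.0) = 2 × 562.0 = 1124 N·s/m.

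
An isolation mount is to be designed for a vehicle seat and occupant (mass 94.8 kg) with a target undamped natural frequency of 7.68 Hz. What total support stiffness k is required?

221000 N/m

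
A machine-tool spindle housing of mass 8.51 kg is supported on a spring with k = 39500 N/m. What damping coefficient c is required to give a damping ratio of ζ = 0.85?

986 N·s/m

c_c = 2√(k·m) = 2√(39500 × 8.51) = 1160 N·s/m.
c = ζ·c_c = 0.85 × 1160 = 985.6 N·s/m.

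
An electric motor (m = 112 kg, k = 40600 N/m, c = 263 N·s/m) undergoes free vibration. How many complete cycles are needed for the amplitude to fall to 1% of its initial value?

12 cycles

ζ = c/(2√(km)) = 263/(2√(40600 × 112)) = 263/4265 = 0.06167.
Logarithmic decrement δ = 2πζ/√(1 − ζ²) = 2π × 0.06167/√(1 − 0.00380) = 0.3882.
x_n/x₀ = e^(−nδ) ≤ 0.01; take ln: n ≥ ln(1/0.01)/δ = 4.605/0.3882 = 11.86.
So 12 complete cycles are required.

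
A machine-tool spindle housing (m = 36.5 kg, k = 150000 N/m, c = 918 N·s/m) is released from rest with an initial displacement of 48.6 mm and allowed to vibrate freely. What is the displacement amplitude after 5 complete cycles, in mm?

0.0906 mm

ζ = c/(2√(km)) = 918/(2√(150000 × 36.5)) = 918/4680 = 0.1962.
Logarithmic decrement δ = 2πζ/√(1 − ζ²) = 2π × 0.1962/√(1 − 0.0385) = 1.257.
After n cycles, x_n/x₀ = e^(−nδ), so x_5 = 48.6 × e^(−5 × 1.257) = 48.6 × 0.001864 = 0.09061 mm.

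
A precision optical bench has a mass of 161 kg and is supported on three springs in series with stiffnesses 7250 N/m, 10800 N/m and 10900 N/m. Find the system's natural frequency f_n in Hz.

0.699 Hz

Series springs: 1/k_eq = 1/7250 + 1/10800 + 1/10900 = 0.0003223, so k_eq = 3103 N/m.
ω_n = √(k_eq/m) = √(3103/161) = √19.27 = 4.390 rad/s.
f_n = ω_n/(2π) = 4.390/6.283 = 0.6987 Hz.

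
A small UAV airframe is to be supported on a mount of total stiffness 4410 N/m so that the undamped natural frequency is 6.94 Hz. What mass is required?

ω_n = 2πf_n = 2π × 6.94 = 43.61 rad/s.
m = k/ω_n² = 4410/43.61² = 4410/1901 = 2.319 kg.

2.32 kg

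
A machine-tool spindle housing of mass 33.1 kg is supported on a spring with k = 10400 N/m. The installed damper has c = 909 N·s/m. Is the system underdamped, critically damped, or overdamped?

c_c = 2√(k·m) = 1173 N·s/m; ζ = c/c_c = 909/1173 = 0.775.
Since ζ < 1 the system is underdamped.

underdamped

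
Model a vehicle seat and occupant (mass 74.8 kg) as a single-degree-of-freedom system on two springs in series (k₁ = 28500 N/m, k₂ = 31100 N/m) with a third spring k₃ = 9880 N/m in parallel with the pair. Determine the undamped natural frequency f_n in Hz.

2.90 Hz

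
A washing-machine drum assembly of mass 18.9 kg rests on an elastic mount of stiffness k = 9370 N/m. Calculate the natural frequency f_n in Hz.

3.54 Hz

ω_n = √(k/m) = √(9370/18.9) = √495.8 = 22.27 rad/s.
f_n = ω_n/(2π) = 22.27/6.283 = 3.544 Hz.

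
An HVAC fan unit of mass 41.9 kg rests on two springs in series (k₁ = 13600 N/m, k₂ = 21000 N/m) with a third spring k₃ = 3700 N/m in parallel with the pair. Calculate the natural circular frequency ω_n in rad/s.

16.9 rad/s

Series pair: k_s = k₁k₂/(k₁+k₂) = (13600)(21000)/(13600 + 21000) = 8254 N/m. In parallel with k₃: k_eq = 8254 + 3700 = 11950 N/m.
ω_n = √(k_eq/m) = √(11950/41.9) = √285.3 = 16.89 rad/s.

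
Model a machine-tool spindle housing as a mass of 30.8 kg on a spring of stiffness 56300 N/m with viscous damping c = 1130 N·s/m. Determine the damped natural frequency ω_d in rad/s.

38.6 rad/s

ω_n = √(k/m) = √(56300/30.8) = 42.75 rad/s.
Critical damping c_c = 2√(k·m) = 2√(56300 × 30.8) = 2634 N·s/m, so ζ = c/c_c = 1130/2634 = 0.4291.
ω_d = ω_n√(1 − ζ²) = 42.75 × √(1 − 0.184) = 38.62 rad/s.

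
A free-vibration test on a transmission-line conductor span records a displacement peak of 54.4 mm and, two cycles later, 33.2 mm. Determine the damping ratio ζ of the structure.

0.0393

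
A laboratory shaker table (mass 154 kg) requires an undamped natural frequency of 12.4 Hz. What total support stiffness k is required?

935000 N/m

ω_n = 2πf_n = 2π × 12.4 = 77.91 rad/s.
k = m·ω_n² = 154 × 77.91² = 154 × 6070 = 934800 N/m.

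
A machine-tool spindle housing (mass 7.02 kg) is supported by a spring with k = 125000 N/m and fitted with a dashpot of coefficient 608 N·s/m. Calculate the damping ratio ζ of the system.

ω_n = √(k/m) = √(125000/7.02) = 133.4 rad/s.
Critical damping c_c = 2√(k·m) = 2√(125000 × 7.02) = 1873 N·s/m, so ζ = c/c_c = 608/1873 = 0.3245.

0.325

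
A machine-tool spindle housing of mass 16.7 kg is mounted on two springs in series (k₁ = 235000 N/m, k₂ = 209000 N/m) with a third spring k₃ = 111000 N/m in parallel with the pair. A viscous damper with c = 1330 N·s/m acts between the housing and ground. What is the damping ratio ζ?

0.346

Series pair: k_s = k₁k₂/(k₁+k₂) = (235000)(209000)/(235000 + 209000) = 110600 N/m. In parallel with k₃: k_eq = 110600 + 111000 = 221600 N/m.
ω_n = √(k_eq/m) = √(221600/16.7) = 115.2 rad/s.
Critical damping c_c = 2√(k_eq·m) = 2√(221600 × 16.7) = 3848 N·s/m, so ζ = c/c_c = 1330/3848 = 0.3457.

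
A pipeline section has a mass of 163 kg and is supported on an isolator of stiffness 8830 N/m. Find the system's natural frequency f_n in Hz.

ω_n = √(k/m) = √(8830/163) = √54.17 = 7.360 rad/s.
f_n = ω_n/(2π) = 7.360/6.283 = 1.171 Hz.

1.17 Hz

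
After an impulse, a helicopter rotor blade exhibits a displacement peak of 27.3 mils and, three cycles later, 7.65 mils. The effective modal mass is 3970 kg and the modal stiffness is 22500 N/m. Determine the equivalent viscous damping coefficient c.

1270 N·s/m

Logarithmic decrement δ = (1/n)·ln(x₀/x_n) = (1/3)·ln(27.3/7.65) = (1/3)·ln(3.569) = 0.4241.
ζ = δ/√(4π² + δ²) = 0.4241/√(39.48 + 0.180) = 0.4241/6.297 = 0.06734.
c = ζ · 2√(km) = 0.06734 × 2√(22500 × 3970) = 0.06734 × 18900 = 1273 N·s/m.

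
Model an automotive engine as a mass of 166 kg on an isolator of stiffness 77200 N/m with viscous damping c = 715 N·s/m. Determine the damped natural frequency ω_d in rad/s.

21.5 rad/s

ω_n = √(k/m) = √(77200/166) = 21.57 rad/s.
Critical damping c_c = 2√(k·m) = 2√(77200 × 166) = 7160 N·s/m, so ζ = c/c_c = 715/7160 = 0.09987.
ω_d = ω_n√(1 − ζ²) = 21.57 × √(1 − 0.00997) = 21.46 rad/s.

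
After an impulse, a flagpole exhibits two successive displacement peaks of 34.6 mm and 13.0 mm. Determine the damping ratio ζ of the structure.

0.154

Logarithmic decrement δ = (1/n)·ln(x₀/x_n) = (1/1)·ln(34.6/13.0) = (1/1)·ln(2.662) = 0.9789.
ζ = δ/√(4π² + δ²) = 0.9789/√(39.48 + 0.958) = 0.9789/6.359 = 0.1539.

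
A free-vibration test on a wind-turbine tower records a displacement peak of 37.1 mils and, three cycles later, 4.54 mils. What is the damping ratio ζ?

Logarithmic decrement δ = (1/n)·ln(x₀/x_n) = (1/3)·ln(37.1/4.54) = (1/3)·ln(8.172) = 0.7002.
ζ = δ/√(4π² + δ²) = 0.7002/√(39.48 + 0.490) = 0.7002/6.322 = 0.1108.

0.111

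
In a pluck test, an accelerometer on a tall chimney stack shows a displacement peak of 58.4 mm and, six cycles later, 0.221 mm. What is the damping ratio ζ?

Logarithmic decrement δ = (1/n)·ln(x₀/x_n) = (1/6)·ln(58.4/0.221) = (1/6)·ln(264.3) = 0.9295.
ζ = δ/√(4π² + δ²) = 0.9295/√(39.48 + 0.864) = 0.9295/6.352 = 0.1463.

0.146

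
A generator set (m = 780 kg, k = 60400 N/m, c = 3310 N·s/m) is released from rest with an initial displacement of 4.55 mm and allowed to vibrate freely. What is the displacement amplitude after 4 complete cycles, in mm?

ζ = c/(2√(km)) = 3310/(2√(60400 × 780)) = 3310/13730 = 0.2411.
Logarithmic decrement δ = 2πζ/√(1 − ζ²) = 2π × 0.2411/√(1 − 0.0581) = 1.561.
After n cycles, x_n/x₀ = e^(−nδ), so x_4 = 4.55 × e^(−4 × 1.561) = 4.55 × 0.001942 = 0.008834 mm.

0.00883 mm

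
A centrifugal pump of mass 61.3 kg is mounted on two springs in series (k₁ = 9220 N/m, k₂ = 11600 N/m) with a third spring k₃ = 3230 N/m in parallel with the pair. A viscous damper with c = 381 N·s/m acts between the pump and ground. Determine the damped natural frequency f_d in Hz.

Series pair: k_s = k₁k₂/(k₁+k₂) = (9220)(11600)/(9220 + 11600) = 5137 N/m. In parallel with k₃: k_eq = 5137 + 3230 = 8367 N/m.
ω_n = √(k_eq/m) = √(8367/61.3) = 11.68 rad/s.
Critical damping c_c = 2√(k_eq·m) = 2√(8367 × 61.3) = 1432 N·s/m, so ζ = c/c_c = 381/1432 = 0.2660.
ω_d = ω_n√(1 − ζ²) = 11.68 × √(1 − 0.0708) = 11.26 rad/s.
f_d = ω_d/(2π) = 1.792 Hz.

1.79 Hz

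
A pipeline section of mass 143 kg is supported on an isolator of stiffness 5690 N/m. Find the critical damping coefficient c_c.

1800 N·s/m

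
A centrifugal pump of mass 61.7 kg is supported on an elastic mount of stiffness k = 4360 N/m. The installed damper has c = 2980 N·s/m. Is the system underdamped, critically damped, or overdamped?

overdamped

c_c = 2√(k·m) = 1037 N·s/m; ζ = c/c_c = 2980/1037 = 2.87.
Since ζ > 1 the system is overdamped.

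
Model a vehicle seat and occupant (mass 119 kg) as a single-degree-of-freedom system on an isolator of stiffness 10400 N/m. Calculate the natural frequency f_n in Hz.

ω_n = √(k/m) = √(10400/119) = √87.39 = 9.349 rad/s.
f_n = ω_n/(2π) = 9.349/6.283 = 1.488 Hz.

1.49 Hz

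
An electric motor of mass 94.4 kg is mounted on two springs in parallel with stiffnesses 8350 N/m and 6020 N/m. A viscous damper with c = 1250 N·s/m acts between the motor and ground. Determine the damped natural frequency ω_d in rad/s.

10.4 rad/s

Parallel springs add: k_eq = 8350 + 6020 = 14370 N/m.
ω_n = √(k_eq/m) = √(14370/94.4) = 12.34 rad/s.
Critical damping c_c = 2√(k_eq·m) = 2√(14370 × 94.4) = 2329 N·s/m, so ζ = c/c_c = 1250/2329 = 0.5366.
ω_d = ω_n√(1 − ζ²) = 12.34 × √(1 − 0.288) = 10.41 rad/s.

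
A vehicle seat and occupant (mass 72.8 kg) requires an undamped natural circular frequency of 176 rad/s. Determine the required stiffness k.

2260000 N/m

k = m·ω_n² = 72.8 × 176.0² = 72.8 × 30980 = 2255000 N/m.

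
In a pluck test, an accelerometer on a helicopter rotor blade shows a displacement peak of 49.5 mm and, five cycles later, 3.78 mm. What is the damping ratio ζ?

Logarithmic decrement δ = (1/n)·ln(x₀/x_n) = (1/5)·ln(49.5/3.78) = (1/5)·ln(13.10) = 0.5144.
ζ = δ/√(4π² + δ²) = 0.5144/√(39.48 + 0.265) = 0.5144/6.304 = 0.08160.

0.0816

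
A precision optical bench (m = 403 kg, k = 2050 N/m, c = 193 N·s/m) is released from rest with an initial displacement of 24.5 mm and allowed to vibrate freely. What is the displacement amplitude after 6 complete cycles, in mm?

ζ = c/(2√(km)) = 193/(2√(2050 × 403)) = 193/1818 = 0.1062.
Logarithmic decrement δ = 2πζ/√(1 − ζ²) = 2π × 0.1062/√(1 − 0.0113) = 0.6709.
After n cycles, x_n/x₀ = e^(−nδ), so x_6 = 24.5 × e^(−6 × 0.6709) = 24.5 × 0.01786 = 0.4376 mm.

0.438 mm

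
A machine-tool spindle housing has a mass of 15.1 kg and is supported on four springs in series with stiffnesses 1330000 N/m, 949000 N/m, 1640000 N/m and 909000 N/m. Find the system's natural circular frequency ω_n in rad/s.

Series springs: 1/k_eq = 1/1330000 + 1/949000 + 1/1640000 + 1/909000 = 3.515×10^-6, so k_eq = 284500 N/m.
ω_n = √(k_eq/m) = √(284500/15.1) = √18840 = 137.3 rad/s.

137 rad/s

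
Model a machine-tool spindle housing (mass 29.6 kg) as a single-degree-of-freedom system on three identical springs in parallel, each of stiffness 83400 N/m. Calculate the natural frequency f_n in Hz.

14.6 Hz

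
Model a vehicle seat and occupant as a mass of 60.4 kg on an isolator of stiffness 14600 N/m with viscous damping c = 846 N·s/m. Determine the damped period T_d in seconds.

ω_n = √(k/m) = √(14600/60.4) = 15.55 rad/s.
Critical damping c_c = 2√(k·m) = 2√(14600 × 60.4) = 1878 N·s/m, so ζ = c/c_c = 846/1878 = 0.4504.
ω_d = ω_n√(1 − ζ²) = 15.55 × √(1 − 0.203) = 13.88 rad/s.
T_d = 2π/ω_d = 0.4527 s.

0.453 s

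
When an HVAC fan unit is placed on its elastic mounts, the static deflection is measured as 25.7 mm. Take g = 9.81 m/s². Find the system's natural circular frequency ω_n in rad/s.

19.5 rad/s

ω_n = √(g/δ_st) = √(9.81/0.0257) = √381.7 = 19.54 rad/s.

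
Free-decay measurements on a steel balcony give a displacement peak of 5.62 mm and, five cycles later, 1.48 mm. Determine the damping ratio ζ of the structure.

Logarithmic decrement δ = (1/n)·ln(x₀/x_n) = (1/5)·ln(5.62/1.48) = (1/5)·ln(3.797) = 0.2669.
ζ = δ/√(4π² + δ²) = 0.2669/√(39.48 + 0.0712) = 0.2669/6.289 = 0.04243.

0.0424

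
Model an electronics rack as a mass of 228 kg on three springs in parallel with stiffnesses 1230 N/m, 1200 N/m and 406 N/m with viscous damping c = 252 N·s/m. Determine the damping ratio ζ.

Parallel springs add: k_eq = 1230 + 1200 + 406 = 2836 N/m.
ω_n = √(k_eq/m) = √(2836/228) = 3.527 rad/s.
Critical damping c_c = 2√(k_eq·m) = 2√(2836 × 228) = 1608 N·s/m, so ζ = c/c_c = 252/1608 = 0.1567.

0.157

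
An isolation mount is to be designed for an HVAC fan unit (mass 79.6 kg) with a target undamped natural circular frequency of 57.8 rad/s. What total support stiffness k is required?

k = m·ω_n² = 79.6 × 57.80² = 79.6 × 3341 = 265900 N/m.

266000 N/m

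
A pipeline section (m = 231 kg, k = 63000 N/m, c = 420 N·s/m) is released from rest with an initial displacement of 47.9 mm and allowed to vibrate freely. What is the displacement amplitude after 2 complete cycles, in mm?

24.0 mm

ζ = c/(2√(km)) = 420/(2√(63000 × 231)) = 420/7630 = 0.05505.
Logarithmic decrement δ = 2πζ/√(1 − ζ²) = 2π × 0.05505/√(1 − 0.00303) = 0.3464.
After n cycles, x_n/x₀ = e^(−nδ), so x_2 = 47.9 × e^(−2 × 0.3464) = 47.9 × 0.5002 = 23.96 mm.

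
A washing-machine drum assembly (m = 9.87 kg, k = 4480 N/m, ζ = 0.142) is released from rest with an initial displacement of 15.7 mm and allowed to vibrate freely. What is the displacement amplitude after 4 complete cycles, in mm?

0.427 mm

Logarithmic decrement δ = 2πζ/√(1 − ζ²) = 2π × 0.1420/√(1 − 0.0202) = 0.9013.
After n cycles, x_n/x₀ = e^(−nδ), so x_4 = 15.7 × e^(−4 × 0.9013) = 15.7 × 0.02718 = 0.4267 mm.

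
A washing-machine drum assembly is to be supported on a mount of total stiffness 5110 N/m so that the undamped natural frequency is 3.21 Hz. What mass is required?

ω_n = 2πf_n = 2π × 3.21 = 20.17 rad/s.
m = k/ω_n² = 5110/20.17² = 5110/406.8 = 12.56 kg.

12.6 kg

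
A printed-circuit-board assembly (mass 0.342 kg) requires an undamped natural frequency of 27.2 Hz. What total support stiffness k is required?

9990 N/m

ω_n = 2πf_n = 2π × 27.2 = 170.9 rad/s.
k = m·ω_n² = 0.342 × 170.9² = 0.342 × 29210 = 9989 N/m.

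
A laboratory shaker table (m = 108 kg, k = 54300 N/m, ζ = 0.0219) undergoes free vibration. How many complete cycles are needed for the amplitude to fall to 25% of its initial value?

11 cycles

Logarithmic decrement δ = 2πζ/√(1 − ζ²) = 2π × 0.02190/√(1 − 0.000480) = 0.1376.
x_n/x₀ = e^(−nδ) ≤ 0.25; take ln: n ≥ ln(1/0.25)/δ = 1.386/0.1376 = 10.07.
So 11 complete cycles are required.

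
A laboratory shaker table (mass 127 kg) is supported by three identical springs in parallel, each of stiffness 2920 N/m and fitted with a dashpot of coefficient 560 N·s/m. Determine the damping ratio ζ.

Parallel springs add: k_eq = 3 × 2920 = 8760 N/m.
ω_n = √(k_eq/m) = √(8760/127) = 8.305 rad/s.
Critical damping c_c = 2√(k_eq·m) = 2√(8760 × 127) = 2110 N·s/m, so ζ = c/c_c = 560/2110 = 0.2655.

0.265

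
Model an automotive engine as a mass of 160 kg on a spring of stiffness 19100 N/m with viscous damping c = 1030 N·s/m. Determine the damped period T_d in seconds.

0.602 s

ω_n = √(k/m) = √(19100/160) = 10.93 rad/s.
Critical damping c_c = 2√(k·m) = 2√(19100 × 160) = 3496 N·s/m, so ζ = c/c_c = 1030/3496 = 0.2946.
ω_d = ω_n√(1 − ζ²) = 10.93 × √(1 − 0.0868) = 10.44 rad/s.
T_d = 2π/ω_d = 0.6018 s.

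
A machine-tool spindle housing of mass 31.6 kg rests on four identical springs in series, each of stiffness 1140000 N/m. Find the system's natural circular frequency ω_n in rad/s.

95.0 rad/s

Series springs: 1/k_eq = 4/1140000, so k_eq = 1140000/4 = 285000 N/m.
ω_n = √(k_eq/m) = √(285000/31.6) = √9019 = 94.97 rad/s.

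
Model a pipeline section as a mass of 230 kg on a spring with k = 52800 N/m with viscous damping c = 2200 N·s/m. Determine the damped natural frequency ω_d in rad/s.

ω_n = √(k/m) = √(52800/230) = 15.15 rad/s.
Critical damping c_c = 2√(k·m) = 2√(52800 × 230) = 6970 N·s/m, so ζ = c/c_c = 2200/6970 = 0.3157.
ω_d = ω_n√(1 − ζ²) = 15.15 × √(1 − 0.0996) = 14.38 rad/s.

14.4 rad/s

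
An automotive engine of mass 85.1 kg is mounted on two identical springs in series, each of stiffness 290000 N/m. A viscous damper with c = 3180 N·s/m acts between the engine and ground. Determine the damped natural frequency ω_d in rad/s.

36.8 rad/s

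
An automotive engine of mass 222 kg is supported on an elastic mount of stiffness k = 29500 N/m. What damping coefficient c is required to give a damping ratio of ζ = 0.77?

c_c = 2√(k·m) = 2√(29500 × 222) = 5118 N·s/m.
c = ζ·c_c = 0.77 × 5118 = 3941 N·s/m.

3940 N·s/m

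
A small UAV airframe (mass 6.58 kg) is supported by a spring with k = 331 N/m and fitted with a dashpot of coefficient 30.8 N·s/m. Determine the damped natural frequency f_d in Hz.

ω_n = √(k/m) = √(331.0/6.58) = 7.093 rad/s.
Critical damping c_c = 2√(k·m) = 2√(331.0 × 6.58) = 93.34 N·s/m, so ζ = c/c_c = 30.8/93.34 = 0.3300.
ω_d = ω_n√(1 − ζ²) = 7.093 × √(1 − 0.109) = 6.695 rad/s.
f_d = ω_d/(2π) = 1.066 Hz.

1.07 Hz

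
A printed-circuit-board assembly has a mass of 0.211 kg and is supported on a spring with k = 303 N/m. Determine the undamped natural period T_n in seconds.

0.166 s

ω_n = √(k/m) = √(303.0/0.211) = √1436 = 37.89 rad/s.
T_n = 2π/ω_n = 6.283/37.89 = 0.1658 s.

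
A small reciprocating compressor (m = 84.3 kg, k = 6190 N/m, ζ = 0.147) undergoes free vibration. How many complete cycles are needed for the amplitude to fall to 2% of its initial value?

Logarithmic decrement δ = 2πζ/√(1 − ζ²) = 2π × 0.1470/√(1 − 0.0216) = 0.9338.
x_n/x₀ = e^(−nδ) ≤ 0.02; take ln: n ≥ ln(1/0.02)/δ = 3.912/0.9338 = 4.189.
So 5 complete cycles are required.

5 cycles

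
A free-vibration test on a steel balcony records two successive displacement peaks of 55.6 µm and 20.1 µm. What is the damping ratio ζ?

0.160

Logarithmic decrement δ = (1/n)·ln(x₀/x_n) = (1/1)·ln(55.6/20.1) = (1/1)·ln(2.766) = 1.017.
ζ = δ/√(4π² + δ²) = 1.017/√(39.48 + 1.04) = 1.017/6.365 = 0.1599.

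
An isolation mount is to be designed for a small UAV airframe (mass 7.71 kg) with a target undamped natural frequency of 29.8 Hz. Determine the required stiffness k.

270000 N/m

ω_n = 2πf_n = 2π × 29.8 = 187.2 rad/s.
k = m·ω_n² = 7.71 × 187.2² = 7.71 × 35060 = 270300 N/m.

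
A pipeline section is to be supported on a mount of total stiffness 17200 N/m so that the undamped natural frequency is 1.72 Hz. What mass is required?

147 kg

ω_n = 2πf_n = 2π × 1.72 = 10.81 rad/s.
m = k/ω_n² = 17200/10.81² = 17200/116.8 = 147.3 kg.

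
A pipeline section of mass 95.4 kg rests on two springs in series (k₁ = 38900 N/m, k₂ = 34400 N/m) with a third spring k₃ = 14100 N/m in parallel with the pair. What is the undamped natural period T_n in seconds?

Series pair: k_s = k₁k₂/(k₁+k₂) = (38900)(34400)/(38900 + 34400) = 18260 N/m. In parallel with k₃: k_eq = 18260 + 14100 = 32360 N/m.
ω_n = √(k_eq/m) = √(32360/95.4) = √339.2 = 18.42 rad/s.
T_n = 2π/ω_n = 6.283/18.42 = 0.3412 s.

0.341 s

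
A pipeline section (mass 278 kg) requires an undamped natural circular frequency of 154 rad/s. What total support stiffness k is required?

k = m·ω_n² = 278 × 154.0² = 278 × 23720 = 6593000 N/m.

6590000 N/m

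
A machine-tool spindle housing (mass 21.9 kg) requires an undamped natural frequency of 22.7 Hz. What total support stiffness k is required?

446000 N/m

ω_n = 2πf_n = 2π × 22.7 = 142.6 rad/s.
k = m·ω_n² = 21.9 × 142.6² = 21.9 × 20340 = 445500 N/m.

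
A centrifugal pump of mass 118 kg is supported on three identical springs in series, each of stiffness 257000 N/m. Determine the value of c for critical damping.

Series springs: 1/k_eq = 3/257000, so k_eq = 257000/3 = 85670 N/m.
c_c = 2√(k_eq·m) = 2√(85670 × 118) = 2 × 3179 = 6359 N·s/m.

6360 N·s/m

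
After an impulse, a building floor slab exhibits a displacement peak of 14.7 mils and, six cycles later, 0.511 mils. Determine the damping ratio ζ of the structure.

Logarithmic decrement δ = (1/n)·ln(x₀/x_n) = (1/6)·ln(14.7/0.511) = (1/6)·ln(28.77) = 0.5599.
ζ = δ/√(4π² + δ²) = 0.5599/√(39.48 + 0.313) = 0.5599/6.308 = 0.08875.

0.0888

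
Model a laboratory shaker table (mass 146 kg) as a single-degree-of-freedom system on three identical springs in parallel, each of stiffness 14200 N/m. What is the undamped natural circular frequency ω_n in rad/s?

17.1 rad/s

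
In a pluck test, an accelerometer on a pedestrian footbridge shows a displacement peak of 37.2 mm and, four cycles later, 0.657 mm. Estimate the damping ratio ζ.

0.159

Logarithmic decrement δ = (1/n)·ln(x₀/x_n) = (1/4)·ln(37.2/0.657) = (1/4)·ln(56.62) = 1.009.
ζ = δ/√(4π² + δ²) = 1.009/√(39.48 + 1.02) = 1.009/6.364 = 0.1586.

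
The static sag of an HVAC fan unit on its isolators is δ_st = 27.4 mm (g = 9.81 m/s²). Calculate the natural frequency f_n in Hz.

ω_n = √(g/δ_st) = √(9.81/0.0274) = √358.0 = 18.92 rad/s.
f_n = ω_n/(2π) = 18.92/6.283 = 3.011 Hz.

3.01 Hz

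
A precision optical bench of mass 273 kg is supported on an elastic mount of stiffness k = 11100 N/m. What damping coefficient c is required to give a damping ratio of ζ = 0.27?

940 N·s/m

c_c = 2√(k·m) = 2√(11100 × 273) = 3482 N·s/m.
c = ζ·c_c = 0.27 × 3482 = 940.0 N·s/m.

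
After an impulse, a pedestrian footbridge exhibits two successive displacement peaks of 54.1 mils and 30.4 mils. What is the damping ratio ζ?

Logarithmic decrement δ = (1/n)·ln(x₀/x_n) = (1/1)·ln(54.1/30.4) = (1/1)·ln(1.780) = 0.5764.
ζ = δ/√(4π² + δ²) = 0.5764/√(39.48 + 0.332) = 0.5764/6.310 = 0.09135.

0.0914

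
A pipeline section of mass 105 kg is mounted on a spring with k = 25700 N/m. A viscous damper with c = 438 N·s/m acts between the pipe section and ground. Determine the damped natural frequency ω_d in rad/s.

ω_n = √(k/m) = √(25700/105) = 15.64 rad/s.
Critical damping c_c = 2√(k·m) = 2√(25700 × 105) = 3285 N·s/m, so ζ = c/c_c = 438/3285 = 0.1333.
ω_d = ω_n√(1 − ζ²) = 15.64 × √(1 − 0.0178) = 15.51 rad/s.

15.5 rad/s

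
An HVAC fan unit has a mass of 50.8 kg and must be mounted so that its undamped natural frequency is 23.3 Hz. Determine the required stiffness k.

1090000 N/m

ω_n = 2πf_n = 2π × 23.3 = 146.4 rad/s.
k = m·ω_n² = 50.8 × 146.4² = 50.8 × 21430 = 1089000 N/m.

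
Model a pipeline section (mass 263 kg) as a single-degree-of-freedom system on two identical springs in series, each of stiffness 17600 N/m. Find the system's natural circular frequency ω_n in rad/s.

Series springs: 1/k_eq = 2/17600, so k_eq = 17600/2 = 8800 N/m.
ω_n = √(k_eq/m) = √(8800/263) = √33.46 = 5.784 rad/s.

5.78 rad/s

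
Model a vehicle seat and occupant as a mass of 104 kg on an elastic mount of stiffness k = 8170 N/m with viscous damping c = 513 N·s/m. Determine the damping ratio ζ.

0.278

ω_n = √(k/m) = √(8170/104) = 8.863 rad/s.
Critical damping c_c = 2√(k·m) = 2√(8170 × 104) = 1844 N·s/m, so ζ = c/c_c = 513/1844 = 0.2783.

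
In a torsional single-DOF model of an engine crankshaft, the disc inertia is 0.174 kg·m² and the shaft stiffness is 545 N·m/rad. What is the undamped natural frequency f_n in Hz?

ω_n = √(k_t/J) = √(545/0.174) = √3132 = 55.97 rad/s.
f_n = ω_n/(2π) = 55.97/6.283 = 8.907 Hz.

8.91 Hz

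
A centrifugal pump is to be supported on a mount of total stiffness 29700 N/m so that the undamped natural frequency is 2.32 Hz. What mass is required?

ω_n = 2πf_n = 2π × 2.32 = 14.58 rad/s.
m = k/ω_n² = 29700/14.58² = 29700/212.5 = 139.8 kg.

140 kg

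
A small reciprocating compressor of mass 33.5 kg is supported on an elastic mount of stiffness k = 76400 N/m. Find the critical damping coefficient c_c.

c_c = 2√(k·m) = 2√(76400 × 33.5) = 2 × 1600 = 3200 N·s/m.

3200 N·s/m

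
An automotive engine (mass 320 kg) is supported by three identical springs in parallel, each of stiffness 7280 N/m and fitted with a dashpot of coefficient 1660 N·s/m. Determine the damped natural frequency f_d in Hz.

1.25 Hz

Parallel springs add: k_eq = 3 × 7280 = 21840 N/m.
ω_n = √(k_eq/m) = √(21840/320) = 8.261 rad/s.
Critical damping c_c = 2√(k_eq·m) = 2√(21840 × 320) = 5287 N·s/m, so ζ = c/c_c = 1660/5287 = 0.3140.
ω_d = ω_n√(1 − ζ²) = 8.261 × √(1 − 0.0986) = 7.844 rad/s.
f_d = ω_d/(2π) = 1.248 Hz.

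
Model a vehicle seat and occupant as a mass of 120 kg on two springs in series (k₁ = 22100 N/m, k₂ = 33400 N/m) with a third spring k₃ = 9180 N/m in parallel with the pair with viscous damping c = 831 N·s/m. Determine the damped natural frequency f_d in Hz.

2.11 Hz

Series pair: k_s = k₁k₂/(k₁+k₂) = (22100)(33400)/(22100 + 33400) = 13300 N/m. In parallel with k₃: k_eq = 13300 + 9180 = 22480 N/m.
ω_n = √(k_eq/m) = √(22480/120) = 13.69 rad/s.
Critical damping c_c = 2√(k_eq·m) = 2√(22480 × 120) = 3285 N·s/m, so ζ = c/c_c = 831/3285 = 0.2530.
ω_d = ω_n√(1 − ζ²) = 13.69 × √(1 − 0.0640) = 13.24 rad/s.
f_d = ω_d/(2π) = 2.107 Hz.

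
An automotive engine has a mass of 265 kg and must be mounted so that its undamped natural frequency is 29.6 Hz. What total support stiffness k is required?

9170000 N/m

ω_n = 2πf_n = 2π × 29.6 = 186.0 rad/s.
k = m·ω_n² = 265 × 186.0² = 265 × 34590 = 9166000 N/m.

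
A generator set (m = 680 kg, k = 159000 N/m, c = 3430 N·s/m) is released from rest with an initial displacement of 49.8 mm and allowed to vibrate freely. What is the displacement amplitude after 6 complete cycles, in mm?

ζ = c/(2√(km)) = 3430/(2√(159000 × 680)) = 3430/20800 = 0.1649.
Logarithmic decrement δ = 2πζ/√(1 − ζ²) = 2π × 0.1649/√(1 − 0.0272) = 1.051.
After n cycles, x_n/x₀ = e^(−nδ), so x_6 = 49.8 × e^(−6 × 1.051) = 49.8 × 0.001829 = 0.09106 mm.

0.0911 mm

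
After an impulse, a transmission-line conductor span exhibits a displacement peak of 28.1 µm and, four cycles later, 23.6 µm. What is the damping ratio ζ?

Logarithmic decrement δ = (1/n)·ln(x₀/x_n) = (1/4)·ln(28.1/23.6) = (1/4)·ln(1.191) = 0.04363.
ζ = δ/√(4π² + δ²) = 0.04363/√(39.48 + 0.00190) = 0.04363/6.283 = 0.006944.

0.00694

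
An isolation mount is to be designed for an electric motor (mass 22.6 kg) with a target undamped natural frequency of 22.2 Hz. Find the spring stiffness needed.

440000 N/m

ω_n = 2πf_n = 2π × 22.2 = 139.5 rad/s.
k = m·ω_n² = 22.6 × 139.5² = 22.6 × 19460 = 439700 N/m.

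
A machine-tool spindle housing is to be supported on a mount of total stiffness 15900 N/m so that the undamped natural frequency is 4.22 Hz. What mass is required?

22.6 kg

ω_n = 2πf_n = 2π × 4.22 = 26.52 rad/s.
m = k/ω_n² = 15900/26.52² = 15900/703.0 = 22.62 kg.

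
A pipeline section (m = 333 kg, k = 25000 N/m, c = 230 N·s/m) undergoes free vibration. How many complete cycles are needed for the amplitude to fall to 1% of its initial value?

ζ = c/(2√(km)) = 230/(2√(25000 × 333)) = 230/5771 = 0.03986.
Logarithmic decrement δ = 2πζ/√(1 − ζ²) = 2π × 0.03986/√(1 − 0.00159) = 0.2506.
x_n/x₀ = e^(−nδ) ≤ 0.01; take ln: n ≥ ln(1/0.01)/δ = 4.605/0.2506 = 18.37.
So 19 complete cycles are required.

19 cycles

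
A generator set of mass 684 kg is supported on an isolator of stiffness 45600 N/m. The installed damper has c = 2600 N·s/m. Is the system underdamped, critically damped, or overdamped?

underdamped

c_c = 2√(k·m) = 11170 N·s/m; ζ = c/c_c = 2600/11170 = 0.233.
Since ζ < 1 the system is underdamped.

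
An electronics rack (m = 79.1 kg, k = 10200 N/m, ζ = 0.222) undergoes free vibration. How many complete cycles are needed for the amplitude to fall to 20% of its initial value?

2 cycles

Logarithmic decrement δ = 2πζ/√(1 − ζ²) = 2π × 0.2220/√(1 − 0.0493) = 1.431.
x_n/x₀ = e^(−nδ) ≤ 0.2; take ln: n ≥ ln(1/0.2)/δ = 1.609/1.431 = 1.125.
So 2 complete cycles are required.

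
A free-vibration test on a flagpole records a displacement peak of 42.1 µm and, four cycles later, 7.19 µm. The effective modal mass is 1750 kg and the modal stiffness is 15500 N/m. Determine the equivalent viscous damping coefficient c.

731 N·s/m

Logarithmic decrement δ = (1/n)·ln(x₀/x_n) = (1/4)·ln(42.1/7.19) = (1/4)·ln(5.855) = 0.4418.
ζ = δ/√(4π² + δ²) = 0.4418/√(39.48 + 0.195) = 0.4418/6.299 = 0.07015.
c = ζ · 2√(km) = 0.07015 × 2√(15500 × 1750) = 0.07015 × 10420 = 730.7 N·s/m.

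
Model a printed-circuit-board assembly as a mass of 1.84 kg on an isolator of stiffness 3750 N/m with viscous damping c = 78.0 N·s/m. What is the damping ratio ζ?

0.470

ω_n = √(k/m) = √(3750/1.84) = 45.14 rad/s.
Critical damping c_c = 2√(k·m) = 2√(3750 × 1.84) = 166.1 N·s/m, so ζ = c/c_c = 78.0/166.1 = 0.4695.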